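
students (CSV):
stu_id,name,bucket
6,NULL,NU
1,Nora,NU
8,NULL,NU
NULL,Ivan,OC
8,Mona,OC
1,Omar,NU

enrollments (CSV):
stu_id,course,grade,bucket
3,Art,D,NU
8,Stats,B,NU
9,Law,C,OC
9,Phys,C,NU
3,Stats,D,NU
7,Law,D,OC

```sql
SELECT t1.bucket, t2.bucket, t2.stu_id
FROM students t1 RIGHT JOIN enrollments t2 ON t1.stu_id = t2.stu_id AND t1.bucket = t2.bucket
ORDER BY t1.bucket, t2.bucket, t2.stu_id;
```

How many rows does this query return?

6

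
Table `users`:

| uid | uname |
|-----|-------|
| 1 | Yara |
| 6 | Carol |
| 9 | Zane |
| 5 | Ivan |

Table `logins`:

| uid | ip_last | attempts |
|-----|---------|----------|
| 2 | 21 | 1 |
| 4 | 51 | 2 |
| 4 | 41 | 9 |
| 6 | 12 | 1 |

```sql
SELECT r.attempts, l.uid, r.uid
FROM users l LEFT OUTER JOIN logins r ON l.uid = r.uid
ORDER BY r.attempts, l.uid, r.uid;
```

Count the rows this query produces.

4

LEFT JOIN keeps every row from `users`; unmatched rows get NULL for `logins`'s columns.
Matching on l.uid = r.uid.
- l[0] uid=1 → no match; kept with NULLs on the r side.
- l[1] uid=6 → 1 match(es) in r → 1 row(s).
- l[2] uid=9 → no match; kept with NULLs on the r side.
- l[3] uid=5 → no match; kept with NULLs on the r side.
Total: 1 matched + 3 padded = 4 rows.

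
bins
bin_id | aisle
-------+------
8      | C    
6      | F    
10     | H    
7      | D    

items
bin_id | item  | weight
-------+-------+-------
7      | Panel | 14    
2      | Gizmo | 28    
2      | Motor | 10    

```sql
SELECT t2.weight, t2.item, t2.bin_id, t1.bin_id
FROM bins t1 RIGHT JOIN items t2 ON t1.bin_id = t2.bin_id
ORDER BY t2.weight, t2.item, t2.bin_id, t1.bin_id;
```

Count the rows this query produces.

RIGHT JOIN keeps every row from `items`; unmatched rows get NULL for `bins`'s columns.
Matching on t1.bin_id = t2.bin_id.
- bin_id=8: no matching t2 row.
- bin_id=6: no matching t2 row.
- bin_id=10: no matching t2 row.
- bin_id=7: 1 matching t2 row(s), so 1 row(s) emitted.
- 2 row(s) from t2 found no t1 partner → padded with NULL.
Total: 1 matched + 2 padded = 3 rows.

3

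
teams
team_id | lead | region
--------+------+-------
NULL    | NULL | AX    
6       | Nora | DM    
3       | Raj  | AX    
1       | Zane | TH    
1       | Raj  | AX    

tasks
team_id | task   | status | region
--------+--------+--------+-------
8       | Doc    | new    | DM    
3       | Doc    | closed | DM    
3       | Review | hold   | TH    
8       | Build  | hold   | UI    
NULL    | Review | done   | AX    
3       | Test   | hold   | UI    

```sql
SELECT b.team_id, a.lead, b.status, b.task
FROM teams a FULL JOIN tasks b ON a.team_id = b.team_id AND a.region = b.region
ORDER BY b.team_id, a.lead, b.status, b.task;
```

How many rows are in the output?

FULL OUTER JOIN keeps every row from both sides; unmatched rows get NULL for the other side's columns.
Matching on a.team_id = b.team_id AND a.region = b.region. A NULL in a compared column never satisfies the condition.
- a row (team_id=NULL, region=AX): no match → kept, b columns NULL.
- a row (team_id=6, region=DM): no match → kept, b columns NULL.
- a row (team_id=3, region=AX): no match → kept, b columns NULL.
- a row (team_id=1, region=TH): no match → kept, b columns NULL.
- a row (team_id=1, region=AX): no match → kept, b columns NULL.
- plus 6 unmatched b row(s), each kept with NULL a columns.
Total: 0 matched + 11 padded = 11 rows.

11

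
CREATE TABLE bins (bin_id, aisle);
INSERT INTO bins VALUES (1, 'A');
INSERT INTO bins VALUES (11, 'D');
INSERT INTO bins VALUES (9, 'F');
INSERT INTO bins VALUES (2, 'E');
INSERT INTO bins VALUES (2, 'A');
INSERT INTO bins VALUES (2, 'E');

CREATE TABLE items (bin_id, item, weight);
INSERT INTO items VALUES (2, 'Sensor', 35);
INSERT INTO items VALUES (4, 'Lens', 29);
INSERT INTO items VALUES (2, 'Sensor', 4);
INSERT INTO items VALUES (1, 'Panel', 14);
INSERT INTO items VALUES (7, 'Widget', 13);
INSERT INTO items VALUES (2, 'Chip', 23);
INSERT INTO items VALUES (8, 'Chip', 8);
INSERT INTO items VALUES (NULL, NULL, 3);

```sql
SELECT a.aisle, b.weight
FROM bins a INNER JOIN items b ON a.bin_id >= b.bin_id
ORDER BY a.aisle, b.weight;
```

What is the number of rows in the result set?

27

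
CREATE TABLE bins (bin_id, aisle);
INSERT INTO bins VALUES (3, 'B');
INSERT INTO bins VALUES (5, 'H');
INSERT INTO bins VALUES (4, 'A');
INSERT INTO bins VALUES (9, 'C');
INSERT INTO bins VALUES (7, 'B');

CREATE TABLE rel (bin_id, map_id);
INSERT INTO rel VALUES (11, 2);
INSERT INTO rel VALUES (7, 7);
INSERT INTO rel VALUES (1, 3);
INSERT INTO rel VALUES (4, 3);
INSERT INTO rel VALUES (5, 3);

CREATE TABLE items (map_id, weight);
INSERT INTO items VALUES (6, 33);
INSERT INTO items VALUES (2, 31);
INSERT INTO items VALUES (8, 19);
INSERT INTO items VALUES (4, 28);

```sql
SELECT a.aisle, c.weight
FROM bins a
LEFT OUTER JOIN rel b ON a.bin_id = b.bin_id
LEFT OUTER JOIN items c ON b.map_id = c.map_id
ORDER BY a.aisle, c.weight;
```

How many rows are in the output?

Joins associate left-to-right: bins LEFT JOIN rel on bin_id gives 5 intermediate row(s).
Then LEFT JOIN `items c` on map_id: each of those 5 rows is kept; rows whose b.map_id has no match in c get NULL for c's columns.
Result: 5 row(s).

5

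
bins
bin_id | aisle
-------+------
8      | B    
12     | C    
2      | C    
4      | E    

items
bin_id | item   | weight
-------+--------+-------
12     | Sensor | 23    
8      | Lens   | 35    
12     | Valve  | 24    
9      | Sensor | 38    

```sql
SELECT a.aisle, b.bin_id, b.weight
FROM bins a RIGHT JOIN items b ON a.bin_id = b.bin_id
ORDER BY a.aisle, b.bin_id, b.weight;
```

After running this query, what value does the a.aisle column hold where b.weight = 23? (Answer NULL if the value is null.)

RIGHT JOIN keeps every row from `items`; unmatched rows get NULL for `bins`'s columns.
Matching on a.bin_id = b.bin_id.
- a[0] bin_id=8 → 1 match(es) in b → 1 row(s).
- a[1] bin_id=12 → 2 match(es) in b → 2 row(s).
- a[2] bin_id=2 → no match.
- a[3] bin_id=4 → no match.
- 1 row(s) from b found no a partner → padded with NULL.

C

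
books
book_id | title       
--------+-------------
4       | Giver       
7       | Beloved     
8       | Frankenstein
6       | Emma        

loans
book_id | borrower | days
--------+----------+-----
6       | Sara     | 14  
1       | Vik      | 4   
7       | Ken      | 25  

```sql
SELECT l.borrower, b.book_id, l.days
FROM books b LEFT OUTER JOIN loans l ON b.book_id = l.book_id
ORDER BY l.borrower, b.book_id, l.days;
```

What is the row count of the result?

LEFT JOIN keeps every row from `books`; unmatched rows get NULL for `loans`'s columns.
Matching on b.book_id = l.book_id.
- book_id=4: no l row matches, row kept with l columns NULL.
- book_id=7: 1 matching l row(s), so 1 row(s) emitted.
- book_id=8: no l row matches, row kept with l columns NULL.
- book_id=6: 1 matching l row(s), so 1 row(s) emitted.
Total: 2 matched + 2 padded = 4 rows.

4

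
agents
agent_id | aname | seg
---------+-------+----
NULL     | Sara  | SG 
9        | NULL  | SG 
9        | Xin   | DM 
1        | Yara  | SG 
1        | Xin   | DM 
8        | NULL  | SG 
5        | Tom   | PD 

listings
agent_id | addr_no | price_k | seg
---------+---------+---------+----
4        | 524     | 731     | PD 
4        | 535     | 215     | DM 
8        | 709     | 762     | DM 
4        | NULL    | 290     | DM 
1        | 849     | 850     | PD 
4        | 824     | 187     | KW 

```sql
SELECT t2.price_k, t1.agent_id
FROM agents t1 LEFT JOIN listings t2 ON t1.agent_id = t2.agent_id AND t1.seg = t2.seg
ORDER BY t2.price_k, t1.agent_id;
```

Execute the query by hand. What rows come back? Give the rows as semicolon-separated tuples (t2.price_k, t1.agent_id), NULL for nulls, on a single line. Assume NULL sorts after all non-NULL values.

(NULL, 1); (NULL, 1); (NULL, 5); (NULL, 8); (NULL, 9); (NULL, 9); (NULL, NULL)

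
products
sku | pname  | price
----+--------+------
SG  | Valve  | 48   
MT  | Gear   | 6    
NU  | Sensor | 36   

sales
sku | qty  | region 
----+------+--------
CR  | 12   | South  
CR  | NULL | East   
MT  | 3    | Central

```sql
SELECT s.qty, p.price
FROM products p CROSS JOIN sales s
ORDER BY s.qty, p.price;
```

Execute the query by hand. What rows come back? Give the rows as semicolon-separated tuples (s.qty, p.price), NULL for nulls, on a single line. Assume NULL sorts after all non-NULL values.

(3, 6); (3, 36); (3, 48); (12, 6); (12, 36); (12, 48); (NULL, 6); (NULL, 36); (NULL, 48)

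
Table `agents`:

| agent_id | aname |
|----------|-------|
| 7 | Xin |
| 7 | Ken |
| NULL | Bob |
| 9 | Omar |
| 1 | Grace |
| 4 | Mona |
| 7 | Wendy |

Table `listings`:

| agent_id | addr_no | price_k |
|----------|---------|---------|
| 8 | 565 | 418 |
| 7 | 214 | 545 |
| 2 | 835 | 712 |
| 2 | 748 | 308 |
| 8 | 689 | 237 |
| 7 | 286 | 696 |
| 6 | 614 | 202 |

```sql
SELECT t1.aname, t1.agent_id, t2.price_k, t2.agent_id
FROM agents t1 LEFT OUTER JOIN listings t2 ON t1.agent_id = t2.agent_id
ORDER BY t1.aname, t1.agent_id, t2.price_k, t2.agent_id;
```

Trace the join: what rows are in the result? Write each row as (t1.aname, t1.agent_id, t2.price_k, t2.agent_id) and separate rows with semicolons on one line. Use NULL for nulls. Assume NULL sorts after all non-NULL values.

(Bob, NULL, NULL, NULL); (Grace, 1, NULL, NULL); (Ken, 7, 545, 7); (Ken, 7, 696, 7); (Mona, 4, NULL, NULL); (Omar, 9, NULL, NULL); (Wendy, 7, 545, 7); (Wendy, 7, 696, 7); (Xin, 7, 545, 7); (Xin, 7, 696, 7)

LEFT JOIN keeps every row from `agents`; unmatched rows get NULL for `listings`'s columns.
Matching on t1.agent_id = t2.agent_id. A NULL in a compared column never satisfies the condition.
- t1 (agent_id=7) pairs with 2 row(s) of t2.
- t1 (agent_id=7) pairs with 2 row(s) of t2.
- t1 (agent_id=NULL) has no partner → padded with NULL.
- t1 (agent_id=9) has no partner → padded with NULL.
- t1 (agent_id=1) has no partner → padded with NULL.
- t1 (agent_id=4) has no partner → padded with NULL.
- t1 (agent_id=7) pairs with 2 row(s) of t2.
After projecting and ordering:
t1.aname | t1.agent_id | t2.price_k | t2.agent_id
Bob | NULL | NULL | NULL
Grace | 1 | NULL | NULL
Ken | 7 | 545 | 7
Ken | 7 | 696 | 7
Mona | 4 | NULL | NULL
Omar | 9 | NULL | NULL
Wendy | 7 | 545 | 7
Wendy | 7 | 696 | 7
Xin | 7 | 545 | 7
Xin | 7 | 696 | 7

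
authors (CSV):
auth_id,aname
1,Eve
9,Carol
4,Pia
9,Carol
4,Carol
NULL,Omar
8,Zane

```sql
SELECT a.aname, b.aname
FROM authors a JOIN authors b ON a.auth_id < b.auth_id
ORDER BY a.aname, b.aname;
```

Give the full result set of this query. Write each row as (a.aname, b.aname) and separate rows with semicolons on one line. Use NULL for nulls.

INNER JOIN keeps only pairs where the ON condition holds.
Matching on a.auth_id < b.auth_id. A NULL in a compared column never satisfies the condition.
Matched pairs: 13.

(Carol, Carol); (Carol, Carol); (Carol, Zane); (Eve, Carol); (Eve, Carol); (Eve, Carol); (Eve, Pia); (Eve, Zane); (Pia, Carol); (Pia, Carol); (Pia, Zane); (Zane, Carol); (Zane, Carol)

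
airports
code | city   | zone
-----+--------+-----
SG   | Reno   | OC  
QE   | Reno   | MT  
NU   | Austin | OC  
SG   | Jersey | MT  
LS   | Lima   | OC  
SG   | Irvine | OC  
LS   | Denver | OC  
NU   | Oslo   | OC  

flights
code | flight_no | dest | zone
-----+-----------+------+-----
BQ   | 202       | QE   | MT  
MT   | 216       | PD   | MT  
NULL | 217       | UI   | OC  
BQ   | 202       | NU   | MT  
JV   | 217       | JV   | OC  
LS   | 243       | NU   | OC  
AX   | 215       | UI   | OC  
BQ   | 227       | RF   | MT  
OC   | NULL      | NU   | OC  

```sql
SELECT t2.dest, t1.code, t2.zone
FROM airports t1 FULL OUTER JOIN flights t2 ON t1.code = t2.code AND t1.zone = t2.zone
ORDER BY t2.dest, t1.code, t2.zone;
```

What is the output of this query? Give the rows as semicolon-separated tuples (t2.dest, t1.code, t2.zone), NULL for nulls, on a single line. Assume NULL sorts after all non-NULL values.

FULL OUTER JOIN keeps every row from both sides; unmatched rows get NULL for the other side's columns.
Matching on t1.code = t2.code AND t1.zone = t2.zone. A NULL in a compared column never satisfies the condition.
Matched pairs: 2; unmatched t1 rows kept: 6; unmatched t2 rows kept: 8.

(JV, NULL, OC); (NU, LS, OC); (NU, LS, OC); (NU, NULL, MT); (NU, NULL, OC); (PD, NULL, MT); (QE, NULL, MT); (RF, NULL, MT); (UI, NULL, OC); (UI, NULL, OC); (NULL, NU, NULL); (NULL, NU, NULL); (NULL, QE, NULL); (NULL, SG, NULL); (NULL, SG, NULL); (NULL, SG, NULL)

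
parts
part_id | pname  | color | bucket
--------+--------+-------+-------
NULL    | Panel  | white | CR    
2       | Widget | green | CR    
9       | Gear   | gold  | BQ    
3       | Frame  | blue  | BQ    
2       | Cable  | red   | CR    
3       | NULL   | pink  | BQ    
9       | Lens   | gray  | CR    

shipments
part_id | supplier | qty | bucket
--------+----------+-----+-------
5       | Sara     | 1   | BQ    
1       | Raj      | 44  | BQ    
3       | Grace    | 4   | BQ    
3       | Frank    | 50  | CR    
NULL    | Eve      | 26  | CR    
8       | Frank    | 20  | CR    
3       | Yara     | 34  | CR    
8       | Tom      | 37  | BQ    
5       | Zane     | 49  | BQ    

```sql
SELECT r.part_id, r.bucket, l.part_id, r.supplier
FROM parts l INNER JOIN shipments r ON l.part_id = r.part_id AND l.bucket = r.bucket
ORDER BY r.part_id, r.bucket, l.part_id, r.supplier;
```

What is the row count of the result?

INNER JOIN keeps only pairs where the ON condition holds.
Matching on l.part_id = r.part_id AND l.bucket = r.bucket. A NULL in a compared column never satisfies the condition.
- l row (part_id=NULL, bucket=CR): no match → dropped.
- l row (part_id=2, bucket=CR): no match → dropped.
- l row (part_id=9, bucket=BQ): no match → dropped.
- l row (part_id=3, bucket=BQ): matches 1 r row(s) → 1 output row(s).
- l row (part_id=2, bucket=CR): no match → dropped.
- l row (part_id=3, bucket=BQ): matches 1 r row(s) → 1 output row(s).
- l row (part_id=9, bucket=CR): no match → dropped.
Total: 2 rows.

2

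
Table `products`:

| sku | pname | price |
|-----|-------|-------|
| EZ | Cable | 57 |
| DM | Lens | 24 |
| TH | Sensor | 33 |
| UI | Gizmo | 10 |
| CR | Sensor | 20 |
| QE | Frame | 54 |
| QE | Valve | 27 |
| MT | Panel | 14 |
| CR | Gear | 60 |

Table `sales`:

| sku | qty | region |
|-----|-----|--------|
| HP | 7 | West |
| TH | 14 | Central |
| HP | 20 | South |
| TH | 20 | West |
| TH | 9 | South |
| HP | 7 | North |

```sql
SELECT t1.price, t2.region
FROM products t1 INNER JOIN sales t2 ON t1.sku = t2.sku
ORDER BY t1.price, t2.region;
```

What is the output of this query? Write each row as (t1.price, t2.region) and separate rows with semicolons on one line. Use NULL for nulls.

INNER JOIN keeps only pairs where the ON condition holds.
Matching on t1.sku = t2.sku.
- t1 (sku=EZ) has no partner → excluded.
- t1 (sku=DM) has no partner → excluded.
- t1 (sku=TH) pairs with 3 row(s) of t2.
- t1 (sku=UI) has no partner → excluded.
- t1 (sku=CR) has no partner → excluded.
- t1 (sku=QE) has no partner → excluded.
- t1 (sku=QE) has no partner → excluded.
- t1 (sku=MT) has no partner → excluded.
- t1 (sku=CR) has no partner → excluded.
After projecting and ordering:
t1.price | t2.region
33 | Central
33 | South
33 | West

(33, Central); (33, South); (33, West)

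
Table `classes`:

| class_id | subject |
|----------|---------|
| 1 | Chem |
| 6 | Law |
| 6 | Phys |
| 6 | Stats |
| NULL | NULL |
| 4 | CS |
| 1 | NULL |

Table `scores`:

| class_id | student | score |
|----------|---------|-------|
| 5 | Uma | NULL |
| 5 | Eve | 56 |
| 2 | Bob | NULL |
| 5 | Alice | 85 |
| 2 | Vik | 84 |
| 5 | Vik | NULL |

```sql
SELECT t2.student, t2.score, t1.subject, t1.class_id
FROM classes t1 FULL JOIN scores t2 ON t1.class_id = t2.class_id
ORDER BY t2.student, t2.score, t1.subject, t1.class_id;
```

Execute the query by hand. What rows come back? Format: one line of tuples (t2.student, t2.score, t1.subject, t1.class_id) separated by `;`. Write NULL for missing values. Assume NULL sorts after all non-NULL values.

FULL OUTER JOIN keeps every row from both sides; unmatched rows get NULL for the other side's columns.
Matching on t1.class_id = t2.class_id. A NULL in a compared column never satisfies the condition.
Matched pairs: 0; unmatched t1 rows kept: 7; unmatched t2 rows kept: 6.

(Alice, 85, NULL, NULL); (Bob, NULL, NULL, NULL); (Eve, 56, NULL, NULL); (Uma, NULL, NULL, NULL); (Vik, 84, NULL, NULL); (Vik, NULL, NULL, NULL); (NULL, NULL, CS, 4); (NULL, NULL, Chem, 1); (NULL, NULL, Law, 6); (NULL, NULL, Phys, 6); (NULL, NULL, Stats, 6); (NULL, NULL, NULL, 1); (NULL, NULL, NULL, NULL)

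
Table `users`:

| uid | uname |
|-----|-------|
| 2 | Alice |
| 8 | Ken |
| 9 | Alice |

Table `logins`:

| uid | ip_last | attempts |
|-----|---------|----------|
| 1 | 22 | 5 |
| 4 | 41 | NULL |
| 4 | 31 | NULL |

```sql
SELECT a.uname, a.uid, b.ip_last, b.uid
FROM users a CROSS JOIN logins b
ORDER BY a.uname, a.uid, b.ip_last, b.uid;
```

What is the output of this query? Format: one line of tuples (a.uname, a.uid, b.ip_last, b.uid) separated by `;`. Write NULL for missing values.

CROSS JOIN pairs every row of `users` with every row of `logins`: 3 × 3 = 9 rows.

(Alice, 2, 22, 1); (Alice, 2, 31, 4); (Alice, 2, 41, 4); (Alice, 9, 22, 1); (Alice, 9, 31, 4); (Alice, 9, 41, 4); (Ken, 8, 22, 1); (Ken, 8, 31, 4); (Ken, 8, 41, 4)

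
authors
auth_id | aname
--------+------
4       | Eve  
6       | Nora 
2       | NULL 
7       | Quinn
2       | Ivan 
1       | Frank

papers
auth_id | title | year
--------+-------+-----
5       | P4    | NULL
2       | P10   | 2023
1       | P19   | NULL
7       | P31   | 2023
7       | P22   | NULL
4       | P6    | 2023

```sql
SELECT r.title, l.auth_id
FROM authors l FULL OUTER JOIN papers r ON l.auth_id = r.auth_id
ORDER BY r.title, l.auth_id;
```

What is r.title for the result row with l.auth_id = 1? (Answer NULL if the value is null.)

P19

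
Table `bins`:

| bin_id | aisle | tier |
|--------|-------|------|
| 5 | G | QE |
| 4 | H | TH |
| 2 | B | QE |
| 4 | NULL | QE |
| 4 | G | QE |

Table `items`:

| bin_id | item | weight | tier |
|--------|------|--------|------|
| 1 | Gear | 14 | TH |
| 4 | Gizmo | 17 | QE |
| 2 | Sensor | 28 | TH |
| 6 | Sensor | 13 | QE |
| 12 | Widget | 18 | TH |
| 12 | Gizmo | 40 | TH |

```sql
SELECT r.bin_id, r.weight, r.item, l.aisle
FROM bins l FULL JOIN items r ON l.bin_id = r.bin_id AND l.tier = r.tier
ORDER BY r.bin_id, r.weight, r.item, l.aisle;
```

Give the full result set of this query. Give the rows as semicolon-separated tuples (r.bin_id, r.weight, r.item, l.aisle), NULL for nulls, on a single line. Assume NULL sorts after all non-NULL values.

FULL OUTER JOIN keeps every row from both sides; unmatched rows get NULL for the other side's columns.
Matching on l.bin_id = r.bin_id AND l.tier = r.tier.
Matched pairs: 2; unmatched l rows kept: 3; unmatched r rows kept: 5.

(1, 14, Gear, NULL); (2, 28, Sensor, NULL); (4, 17, Gizmo, G); (4, 17, Gizmo, NULL); (6, 13, Sensor, NULL); (12, 18, Widget, NULL); (12, 40, Gizmo, NULL); (NULL, NULL, NULL, B); (NULL, NULL, NULL, G); (NULL, NULL, NULL, H)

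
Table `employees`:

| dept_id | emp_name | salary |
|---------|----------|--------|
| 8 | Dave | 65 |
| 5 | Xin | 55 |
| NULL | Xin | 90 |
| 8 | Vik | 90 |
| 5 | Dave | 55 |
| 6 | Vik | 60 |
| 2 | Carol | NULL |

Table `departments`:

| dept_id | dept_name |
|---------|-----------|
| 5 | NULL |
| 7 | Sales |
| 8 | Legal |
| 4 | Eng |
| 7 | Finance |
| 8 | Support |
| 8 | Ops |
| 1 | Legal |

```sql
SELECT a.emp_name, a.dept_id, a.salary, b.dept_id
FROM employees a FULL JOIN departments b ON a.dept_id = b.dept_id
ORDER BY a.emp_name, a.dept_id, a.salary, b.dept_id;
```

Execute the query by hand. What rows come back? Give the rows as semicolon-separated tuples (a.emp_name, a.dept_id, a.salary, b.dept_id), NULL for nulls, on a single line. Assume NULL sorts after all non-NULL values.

FULL OUTER JOIN keeps every row from both sides; unmatched rows get NULL for the other side's columns.
Matching on a.dept_id = b.dept_id. A NULL in a compared column never satisfies the condition.
Matched pairs: 8; unmatched a rows kept: 3; unmatched b rows kept: 4.

(Carol, 2, NULL, NULL); (Dave, 5, 55, 5); (Dave, 8, 65, 8); (Dave, 8, 65, 8); (Dave, 8, 65, 8); (Vik, 6, 60, NULL); (Vik, 8, 90, 8); (Vik, 8, 90, 8); (Vik, 8, 90, 8); (Xin, 5, 55, 5); (Xin, NULL, 90, NULL); (NULL, NULL, NULL, 1); (NULL, NULL, NULL, 4); (NULL, NULL, NULL, 7); (NULL, NULL, NULL, 7)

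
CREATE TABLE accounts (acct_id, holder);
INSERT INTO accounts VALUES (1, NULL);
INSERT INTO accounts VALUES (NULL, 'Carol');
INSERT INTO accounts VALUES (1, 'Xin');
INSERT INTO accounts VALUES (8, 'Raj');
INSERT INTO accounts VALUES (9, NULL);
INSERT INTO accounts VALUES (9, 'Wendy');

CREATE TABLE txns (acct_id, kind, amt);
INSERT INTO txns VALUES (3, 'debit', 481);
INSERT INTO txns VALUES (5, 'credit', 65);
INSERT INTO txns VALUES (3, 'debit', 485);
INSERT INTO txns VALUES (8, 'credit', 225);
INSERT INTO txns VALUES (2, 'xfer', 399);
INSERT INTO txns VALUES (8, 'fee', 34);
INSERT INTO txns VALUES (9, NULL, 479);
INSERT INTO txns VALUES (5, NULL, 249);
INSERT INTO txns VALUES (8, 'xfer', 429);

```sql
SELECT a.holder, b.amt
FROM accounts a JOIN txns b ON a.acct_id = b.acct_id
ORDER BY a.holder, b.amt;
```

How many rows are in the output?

5

INNER JOIN keeps only pairs where the ON condition holds.
Matching on a.acct_id = b.acct_id. A NULL in a compared column never satisfies the condition.
- a row (acct_id=1): no match → dropped.
- a row (acct_id=NULL): no match → dropped.
- a row (acct_id=1): no match → dropped.
- a row (acct_id=8): matches 3 b row(s) → 3 output row(s).
- a row (acct_id=9): matches 1 b row(s) → 1 output row(s).
- a row (acct_id=9): matches 1 b row(s) → 1 output row(s).
Total: 5 rows.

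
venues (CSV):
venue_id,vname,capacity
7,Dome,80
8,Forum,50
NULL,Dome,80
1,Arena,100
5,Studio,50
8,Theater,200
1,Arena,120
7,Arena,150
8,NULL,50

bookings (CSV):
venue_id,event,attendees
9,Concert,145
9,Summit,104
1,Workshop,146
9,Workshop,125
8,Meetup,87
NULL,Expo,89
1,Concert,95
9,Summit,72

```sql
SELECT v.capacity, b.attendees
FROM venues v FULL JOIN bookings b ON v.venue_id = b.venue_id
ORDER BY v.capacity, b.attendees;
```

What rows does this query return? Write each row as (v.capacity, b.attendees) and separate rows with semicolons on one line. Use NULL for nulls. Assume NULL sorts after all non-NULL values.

(50, 87); (50, 87); (50, NULL); (80, NULL); (80, NULL); (100, 95); (100, 146); (120, 95); (120, 146); (150, NULL); (200, 87); (NULL, 72); (NULL, 89); (NULL, 104); (NULL, 125); (NULL, 145)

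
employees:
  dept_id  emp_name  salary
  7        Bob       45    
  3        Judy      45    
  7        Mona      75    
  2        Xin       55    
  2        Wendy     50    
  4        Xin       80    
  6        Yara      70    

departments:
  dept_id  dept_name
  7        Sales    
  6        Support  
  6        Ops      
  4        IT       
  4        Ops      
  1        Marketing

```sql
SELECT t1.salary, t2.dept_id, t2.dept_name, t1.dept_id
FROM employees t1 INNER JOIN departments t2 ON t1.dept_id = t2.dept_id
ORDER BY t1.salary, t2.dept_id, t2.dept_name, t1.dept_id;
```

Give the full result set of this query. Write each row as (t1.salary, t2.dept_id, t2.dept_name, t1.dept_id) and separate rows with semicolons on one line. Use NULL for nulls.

INNER JOIN keeps only pairs where the ON condition holds.
Matching on t1.dept_id = t2.dept_id.
- t1 (dept_id=7) pairs with 1 row(s) of t2.
- t1 (dept_id=3) has no partner → excluded.
- t1 (dept_id=7) pairs with 1 row(s) of t2.
- t1 (dept_id=2) has no partner → excluded.
- t1 (dept_id=2) has no partner → excluded.
- t1 (dept_id=4) pairs with 2 row(s) of t2.
- t1 (dept_id=6) pairs with 2 row(s) of t2.
After projecting and ordering:
t1.salary | t2.dept_id | t2.dept_name | t1.dept_id
45 | 7 | Sales | 7
70 | 6 | Ops | 6
70 | 6 | Support | 6
75 | 7 | Sales | 7
80 | 4 | IT | 4
80 | 4 | Ops | 4

(45, 7, Sales, 7); (70, 6, Ops, 6); (70, 6, Support, 6); (75, 7, Sales, 7); (80, 4, IT, 4); (80, 4, Ops, 4)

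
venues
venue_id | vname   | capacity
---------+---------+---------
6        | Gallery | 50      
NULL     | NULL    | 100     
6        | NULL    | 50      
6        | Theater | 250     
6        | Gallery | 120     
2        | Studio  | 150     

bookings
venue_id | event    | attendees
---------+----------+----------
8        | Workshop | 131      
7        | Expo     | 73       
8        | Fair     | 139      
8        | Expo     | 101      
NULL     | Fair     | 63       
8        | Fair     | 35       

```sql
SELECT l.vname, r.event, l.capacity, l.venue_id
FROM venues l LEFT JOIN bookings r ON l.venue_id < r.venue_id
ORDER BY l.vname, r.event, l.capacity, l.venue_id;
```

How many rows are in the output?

26

LEFT JOIN keeps every row from `venues`; unmatched rows get NULL for `bookings`'s columns.
Matching on l.venue_id < r.venue_id. A NULL in a compared column never satisfies the condition.
Matched pairs: 25; unmatched l rows kept: 1.
Total: 25 matched + 1 padded = 26 rows.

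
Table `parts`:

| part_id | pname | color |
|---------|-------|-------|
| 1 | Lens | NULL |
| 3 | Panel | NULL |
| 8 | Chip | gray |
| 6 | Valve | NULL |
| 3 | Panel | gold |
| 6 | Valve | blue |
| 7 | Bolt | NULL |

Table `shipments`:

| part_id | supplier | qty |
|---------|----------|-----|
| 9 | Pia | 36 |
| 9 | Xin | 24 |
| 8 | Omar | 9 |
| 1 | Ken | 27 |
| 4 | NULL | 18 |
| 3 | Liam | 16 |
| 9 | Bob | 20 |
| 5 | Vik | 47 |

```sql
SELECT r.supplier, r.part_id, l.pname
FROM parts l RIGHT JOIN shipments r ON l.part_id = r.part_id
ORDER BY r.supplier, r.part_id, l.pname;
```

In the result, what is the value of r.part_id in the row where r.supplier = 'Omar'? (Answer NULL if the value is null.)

8

RIGHT JOIN keeps every row from `shipments`; unmatched rows get NULL for `parts`'s columns.
Matching on l.part_id = r.part_id.
- l row (part_id=1): matches 1 r row(s) → 1 output row(s).
- l row (part_id=3): matches 1 r row(s) → 1 output row(s).
- l row (part_id=8): matches 1 r row(s) → 1 output row(s).
- l row (part_id=6): no match.
- l row (part_id=3): matches 1 r row(s) → 1 output row(s).
- l row (part_id=6): no match.
- l row (part_id=7): no match.
- plus 5 unmatched r row(s), each kept with NULL l columns.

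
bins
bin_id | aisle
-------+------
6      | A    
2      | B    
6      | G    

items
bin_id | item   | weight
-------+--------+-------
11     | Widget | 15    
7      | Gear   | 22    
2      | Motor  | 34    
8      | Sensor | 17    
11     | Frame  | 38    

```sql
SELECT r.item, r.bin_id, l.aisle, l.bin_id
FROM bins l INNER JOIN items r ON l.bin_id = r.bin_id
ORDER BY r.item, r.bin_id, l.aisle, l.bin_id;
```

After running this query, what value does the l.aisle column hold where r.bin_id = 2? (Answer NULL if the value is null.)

INNER JOIN keeps only pairs where the ON condition holds.
Matching on l.bin_id = r.bin_id.
Matched pairs: 1.

B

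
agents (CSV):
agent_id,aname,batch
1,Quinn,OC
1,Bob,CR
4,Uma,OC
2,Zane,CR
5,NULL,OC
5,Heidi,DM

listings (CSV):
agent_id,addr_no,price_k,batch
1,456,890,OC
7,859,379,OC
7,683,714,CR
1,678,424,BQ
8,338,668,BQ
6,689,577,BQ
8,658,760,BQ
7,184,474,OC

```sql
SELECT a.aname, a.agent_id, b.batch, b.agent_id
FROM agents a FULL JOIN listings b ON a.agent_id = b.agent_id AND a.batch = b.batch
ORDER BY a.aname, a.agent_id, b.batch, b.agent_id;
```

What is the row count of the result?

13

FULL OUTER JOIN keeps every row from both sides; unmatched rows get NULL for the other side's columns.
Matching on a.agent_id = b.agent_id AND a.batch = b.batch.
- agent_id=1, batch=OC: 1 matching b row(s), so 1 row(s) emitted.
- agent_id=1, batch=CR: no b row matches, row kept with b columns NULL.
- agent_id=4, batch=OC: no b row matches, row kept with b columns NULL.
- agent_id=2, batch=CR: no b row matches, row kept with b columns NULL.
- agent_id=5, batch=OC: no b row matches, row kept with b columns NULL.
- agent_id=5, batch=DM: no b row matches, row kept with b columns NULL.
- plus 7 unmatched b row(s), each kept with NULL a columns.
Total: 1 matched + 12 padded = 13 rows.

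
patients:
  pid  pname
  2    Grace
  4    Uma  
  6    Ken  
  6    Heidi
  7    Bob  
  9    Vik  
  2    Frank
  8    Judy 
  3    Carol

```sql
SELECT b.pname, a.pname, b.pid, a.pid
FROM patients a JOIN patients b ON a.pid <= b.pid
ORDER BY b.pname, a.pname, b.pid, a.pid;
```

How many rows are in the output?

INNER JOIN keeps only pairs where the ON condition holds.
Matching on a.pid <= b.pid.
- pid=2: 9 matching b row(s), so 9 row(s) emitted.
- pid=4: 6 matching b row(s), so 6 row(s) emitted.
- pid=6: 5 matching b row(s), so 5 row(s) emitted.
- pid=6: 5 matching b row(s), so 5 row(s) emitted.
- pid=7: 3 matching b row(s), so 3 row(s) emitted.
- pid=9: 1 matching b row(s), so 1 row(s) emitted.
- pid=2: 9 matching b row(s), so 9 row(s) emitted.
- pid=8: 2 matching b row(s), so 2 row(s) emitted.
- pid=3: 7 matching b row(s), so 7 row(s) emitted.
Total: 47 rows.

47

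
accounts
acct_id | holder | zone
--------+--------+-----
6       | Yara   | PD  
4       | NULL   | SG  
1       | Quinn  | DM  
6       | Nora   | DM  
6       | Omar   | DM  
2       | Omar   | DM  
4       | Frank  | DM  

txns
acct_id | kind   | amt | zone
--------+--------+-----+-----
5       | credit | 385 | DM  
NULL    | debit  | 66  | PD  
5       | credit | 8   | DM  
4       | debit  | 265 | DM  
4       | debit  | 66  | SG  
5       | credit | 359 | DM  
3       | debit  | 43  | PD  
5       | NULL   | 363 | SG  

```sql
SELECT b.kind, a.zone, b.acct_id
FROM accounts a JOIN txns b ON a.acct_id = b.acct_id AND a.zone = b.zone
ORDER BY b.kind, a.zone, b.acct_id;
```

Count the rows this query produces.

2

INNER JOIN keeps only pairs where the ON condition holds.
Matching on a.acct_id = b.acct_id AND a.zone = b.zone. A NULL in a compared column never satisfies the condition.
- acct_id=6, zone=PD: no matching b row, dropped.
- acct_id=4, zone=SG: 1 matching b row(s), so 1 row(s) emitted.
- acct_id=1, zone=DM: no matching b row, dropped.
- acct_id=6, zone=DM: no matching b row, dropped.
- acct_id=6, zone=DM: no matching b row, dropped.
- acct_id=2, zone=DM: no matching b row, dropped.
- acct_id=4, zone=DM: 1 matching b row(s), so 1 row(s) emitted.
Total: 2 rows.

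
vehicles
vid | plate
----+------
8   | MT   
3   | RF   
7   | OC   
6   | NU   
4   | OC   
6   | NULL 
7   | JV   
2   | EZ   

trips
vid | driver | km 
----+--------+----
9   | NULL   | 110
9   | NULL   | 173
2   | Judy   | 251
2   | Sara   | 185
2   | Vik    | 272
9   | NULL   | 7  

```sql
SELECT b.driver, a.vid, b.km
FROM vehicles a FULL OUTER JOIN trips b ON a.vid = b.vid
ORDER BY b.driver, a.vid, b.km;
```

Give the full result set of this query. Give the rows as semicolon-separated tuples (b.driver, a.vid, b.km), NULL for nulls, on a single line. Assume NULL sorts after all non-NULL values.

FULL OUTER JOIN keeps every row from both sides; unmatched rows get NULL for the other side's columns.
Matching on a.vid = b.vid.
- a (vid=8) has no partner → padded with NULL.
- a (vid=3) has no partner → padded with NULL.
- a (vid=7) has no partner → padded with NULL.
- a (vid=6) has no partner → padded with NULL.
- a (vid=4) has no partner → padded with NULL.
- a (vid=6) has no partner → padded with NULL.
- a (vid=7) has no partner → padded with NULL.
- a (vid=2) pairs with 3 row(s) of b.
- plus 3 unmatched b row(s), each kept with NULL a columns.

(Judy, 2, 251); (Sara, 2, 185); (Vik, 2, 272); (NULL, 3, NULL); (NULL, 4, NULL); (NULL, 6, NULL); (NULL, 6, NULL); (NULL, 7, NULL); (NULL, 7, NULL); (NULL, 8, NULL); (NULL, NULL, 7); (NULL, NULL, 110); (NULL, NULL, 173)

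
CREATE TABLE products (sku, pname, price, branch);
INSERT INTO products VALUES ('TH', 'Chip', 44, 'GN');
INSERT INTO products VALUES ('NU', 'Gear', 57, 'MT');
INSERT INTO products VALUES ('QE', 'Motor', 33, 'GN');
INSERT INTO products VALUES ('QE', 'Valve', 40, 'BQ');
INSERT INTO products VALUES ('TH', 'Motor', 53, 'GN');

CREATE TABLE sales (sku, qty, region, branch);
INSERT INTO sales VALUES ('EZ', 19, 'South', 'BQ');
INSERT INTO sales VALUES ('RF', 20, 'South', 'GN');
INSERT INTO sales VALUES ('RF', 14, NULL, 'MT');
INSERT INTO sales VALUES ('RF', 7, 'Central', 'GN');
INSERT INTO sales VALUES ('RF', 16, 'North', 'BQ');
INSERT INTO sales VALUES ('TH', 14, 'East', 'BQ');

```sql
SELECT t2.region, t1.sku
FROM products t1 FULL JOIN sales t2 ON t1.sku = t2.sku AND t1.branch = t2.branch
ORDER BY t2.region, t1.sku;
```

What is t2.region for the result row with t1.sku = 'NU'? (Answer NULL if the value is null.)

FULL OUTER JOIN keeps every row from both sides; unmatched rows get NULL for the other side's columns.
Matching on t1.sku = t2.sku AND t1.branch = t2.branch.
Matched pairs: 0; unmatched t1 rows kept: 5; unmatched t2 rows kept: 6.

NULL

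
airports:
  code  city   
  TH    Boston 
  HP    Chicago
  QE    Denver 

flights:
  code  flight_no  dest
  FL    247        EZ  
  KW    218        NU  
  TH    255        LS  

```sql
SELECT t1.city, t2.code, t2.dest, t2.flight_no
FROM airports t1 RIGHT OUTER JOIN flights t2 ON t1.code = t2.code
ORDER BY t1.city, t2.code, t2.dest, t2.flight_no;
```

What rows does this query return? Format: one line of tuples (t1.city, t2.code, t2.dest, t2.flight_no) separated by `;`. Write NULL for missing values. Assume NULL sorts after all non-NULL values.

(Boston, TH, LS, 255); (NULL, FL, EZ, 247); (NULL, KW, NU, 218)

RIGHT JOIN keeps every row from `flights`; unmatched rows get NULL for `airports`'s columns.
Matching on t1.code = t2.code.
- t1 row (code=TH): matches 1 t2 row(s) → 1 output row(s).
- t1 row (code=HP): no match.
- t1 row (code=QE): no match.
- plus 2 unmatched t2 row(s), each kept with NULL t1 columns.
After projecting and ordering:
t1.city | t2.code | t2.dest | t2.flight_no
Boston | TH | LS | 255
NULL | FL | EZ | 247
NULL | KW | NU | 218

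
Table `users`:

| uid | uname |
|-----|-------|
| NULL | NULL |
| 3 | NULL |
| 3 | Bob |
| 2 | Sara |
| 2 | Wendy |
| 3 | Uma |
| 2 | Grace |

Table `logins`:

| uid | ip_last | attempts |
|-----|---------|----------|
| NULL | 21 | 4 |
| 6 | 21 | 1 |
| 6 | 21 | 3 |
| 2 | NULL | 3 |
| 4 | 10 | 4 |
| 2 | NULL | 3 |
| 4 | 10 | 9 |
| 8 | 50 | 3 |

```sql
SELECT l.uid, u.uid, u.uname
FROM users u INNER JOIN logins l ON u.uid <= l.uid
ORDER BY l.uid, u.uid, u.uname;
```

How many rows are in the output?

INNER JOIN keeps only pairs where the ON condition holds.
Matching on u.uid <= l.uid. A NULL in a compared column never satisfies the condition.
- u[0] uid=NULL → no match; dropped.
- u[1] uid=3 → 5 match(es) in l → 5 row(s).
- u[2] uid=3 → 5 match(es) in l → 5 row(s).
- u[3] uid=2 → 7 match(es) in l → 7 row(s).
- u[4] uid=2 → 7 match(es) in l → 7 row(s).
- u[5] uid=3 → 5 match(es) in l → 5 row(s).
- u[6] uid=2 → 7 match(es) in l → 7 row(s).
Total: 36 rows.

36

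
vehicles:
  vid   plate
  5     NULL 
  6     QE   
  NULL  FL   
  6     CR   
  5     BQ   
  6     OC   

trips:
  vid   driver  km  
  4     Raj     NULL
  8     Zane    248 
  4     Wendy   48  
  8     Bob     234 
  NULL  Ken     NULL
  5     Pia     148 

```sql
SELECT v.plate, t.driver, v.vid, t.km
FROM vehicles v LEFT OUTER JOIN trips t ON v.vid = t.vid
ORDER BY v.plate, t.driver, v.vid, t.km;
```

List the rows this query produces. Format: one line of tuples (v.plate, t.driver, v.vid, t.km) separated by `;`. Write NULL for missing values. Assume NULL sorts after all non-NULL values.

(BQ, Pia, 5, 148); (CR, NULL, 6, NULL); (FL, NULL, NULL, NULL); (OC, NULL, 6, NULL); (QE, NULL, 6, NULL); (NULL, Pia, 5, 148)

LEFT JOIN keeps every row from `vehicles`; unmatched rows get NULL for `trips`'s columns.
Matching on v.vid = t.vid. A NULL in a compared column never satisfies the condition.
- vid=5: 1 matching t row(s), so 1 row(s) emitted.
- vid=6: no t row matches, row kept with t columns NULL.
- vid=NULL: no t row matches, row kept with t columns NULL.
- vid=6: no t row matches, row kept with t columns NULL.
- vid=5: 1 matching t row(s), so 1 row(s) emitted.
- vid=6: no t row matches, row kept with t columns NULL.
After projecting and ordering:
v.plate | t.driver | v.vid | t.km
BQ | Pia | 5 | 148
CR | NULL | 6 | NULL
FL | NULL | NULL | NULL
OC | NULL | 6 | NULL
QE | NULL | 6 | NULL
NULL | Pia | 5 | 148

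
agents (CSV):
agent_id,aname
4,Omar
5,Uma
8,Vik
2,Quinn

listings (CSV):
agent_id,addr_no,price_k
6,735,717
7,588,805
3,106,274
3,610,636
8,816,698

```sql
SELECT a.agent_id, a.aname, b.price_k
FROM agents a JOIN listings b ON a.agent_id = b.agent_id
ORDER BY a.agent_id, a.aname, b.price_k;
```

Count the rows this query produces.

1

INNER JOIN keeps only pairs where the ON condition holds.
Matching on a.agent_id = b.agent_id.
Matched pairs: 1.
Total: 1 rows.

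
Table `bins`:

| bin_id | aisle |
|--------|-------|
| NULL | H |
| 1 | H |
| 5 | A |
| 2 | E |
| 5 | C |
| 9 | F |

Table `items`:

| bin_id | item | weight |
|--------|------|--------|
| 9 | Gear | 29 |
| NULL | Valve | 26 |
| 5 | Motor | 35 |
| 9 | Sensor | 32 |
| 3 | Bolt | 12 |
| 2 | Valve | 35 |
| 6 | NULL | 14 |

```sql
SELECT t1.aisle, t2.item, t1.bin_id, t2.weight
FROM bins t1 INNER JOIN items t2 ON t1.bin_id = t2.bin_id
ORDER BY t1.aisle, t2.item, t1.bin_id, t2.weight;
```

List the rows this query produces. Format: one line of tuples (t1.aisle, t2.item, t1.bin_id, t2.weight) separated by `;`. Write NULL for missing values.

INNER JOIN keeps only pairs where the ON condition holds.
Matching on t1.bin_id = t2.bin_id. A NULL in a compared column never satisfies the condition.
Matched pairs: 5.

(A, Motor, 5, 35); (C, Motor, 5, 35); (E, Valve, 2, 35); (F, Gear, 9, 29); (F, Sensor, 9, 32)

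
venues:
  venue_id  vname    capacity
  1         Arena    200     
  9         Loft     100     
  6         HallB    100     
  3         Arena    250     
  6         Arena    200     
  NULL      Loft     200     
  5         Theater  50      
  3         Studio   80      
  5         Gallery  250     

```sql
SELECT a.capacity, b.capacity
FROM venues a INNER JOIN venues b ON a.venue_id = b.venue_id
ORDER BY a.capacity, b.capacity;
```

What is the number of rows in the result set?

INNER JOIN keeps only pairs where the ON condition holds.
Matching on a.venue_id = b.venue_id. A NULL in a compared column never satisfies the condition.
Matched pairs: 14.
Total: 14 rows.

14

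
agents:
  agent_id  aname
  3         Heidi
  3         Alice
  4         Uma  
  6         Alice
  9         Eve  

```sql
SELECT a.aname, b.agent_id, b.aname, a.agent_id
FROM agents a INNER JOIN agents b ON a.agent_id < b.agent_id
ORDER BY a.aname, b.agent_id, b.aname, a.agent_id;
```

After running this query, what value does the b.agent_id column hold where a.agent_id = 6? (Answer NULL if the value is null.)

INNER JOIN keeps only pairs where the ON condition holds.
Matching on a.agent_id < b.agent_id.
- a[0] agent_id=3 → 3 match(es) in b → 3 row(s).
- a[1] agent_id=3 → 3 match(es) in b → 3 row(s).
- a[2] agent_id=4 → 2 match(es) in b → 2 row(s).
- a[3] agent_id=6 → 1 match(es) in b → 1 row(s).
- a[4] agent_id=9 → no match; dropped.

9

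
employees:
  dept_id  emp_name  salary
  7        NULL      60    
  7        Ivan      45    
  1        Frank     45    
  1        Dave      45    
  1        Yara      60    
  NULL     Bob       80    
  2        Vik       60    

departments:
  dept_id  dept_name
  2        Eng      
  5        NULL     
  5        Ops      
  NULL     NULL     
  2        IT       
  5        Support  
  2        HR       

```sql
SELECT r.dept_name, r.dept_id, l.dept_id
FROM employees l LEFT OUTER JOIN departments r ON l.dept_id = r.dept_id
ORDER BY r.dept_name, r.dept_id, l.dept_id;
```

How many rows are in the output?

9

LEFT JOIN keeps every row from `employees`; unmatched rows get NULL for `departments`'s columns.
Matching on l.dept_id = r.dept_id. A NULL in a compared column never satisfies the condition.
- l[0] dept_id=7 → no match; kept with NULLs on the r side.
- l[1] dept_id=7 → no match; kept with NULLs on the r side.
- l[2] dept_id=1 → no match; kept with NULLs on the r side.
- l[3] dept_id=1 → no match; kept with NULLs on the r side.
- l[4] dept_id=1 → no match; kept with NULLs on the r side.
- l[5] dept_id=NULL → no match; kept with NULLs on the r side.
- l[6] dept_id=2 → 3 match(es) in r → 3 row(s).
Total: 3 matched + 6 padded = 9 rows.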